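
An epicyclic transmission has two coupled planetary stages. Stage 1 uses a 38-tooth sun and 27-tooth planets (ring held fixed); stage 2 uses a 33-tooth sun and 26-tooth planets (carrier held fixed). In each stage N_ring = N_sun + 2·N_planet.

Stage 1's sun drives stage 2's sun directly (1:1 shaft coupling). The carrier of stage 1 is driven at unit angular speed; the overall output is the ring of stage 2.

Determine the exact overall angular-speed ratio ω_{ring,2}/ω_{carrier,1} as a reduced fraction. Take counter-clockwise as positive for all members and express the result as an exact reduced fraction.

Stage 1: N_ring = 38 + 2·27 = 92
Stage 1: 38(ω_s−ω_c) = −92(ω_r−ω_c),  ω_r=0, ω_c=1
Stage 1: ω_s = 1 − (92/38)(0−1) = 65/19
  ⇒ ω_s¹/ω_c¹ = 65/19
Stage 2: N_ring = 33 + 2·26 = 85
Stage 2: 33(ω_s−ω_c) = −85(ω_r−ω_c),  ω_c=0, ω_s=1
Stage 2: ω_r = 0 − (33/85)(1−0) = -33/85
  ⇒ ω_r²/ω_s² = -33/85
Coupling ω_s² = ω_s¹ ⇒ overall = 65/19 × -33/85 = -429/323

-429/323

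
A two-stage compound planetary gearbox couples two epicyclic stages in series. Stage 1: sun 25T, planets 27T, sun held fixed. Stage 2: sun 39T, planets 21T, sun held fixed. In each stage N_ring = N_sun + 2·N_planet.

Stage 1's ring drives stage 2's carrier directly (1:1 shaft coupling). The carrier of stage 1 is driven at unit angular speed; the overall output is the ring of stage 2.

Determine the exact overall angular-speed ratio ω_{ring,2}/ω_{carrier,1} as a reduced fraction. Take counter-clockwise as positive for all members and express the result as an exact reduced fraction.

Stage 1: N_ring = 25 + 2·27 = 79
Stage 1: 25(ω_s−ω_c) = −79(ω_r−ω_c),  ω_s=0, ω_c=1
Stage 1: ω_r = 1 − (25/79)(0−1) = 104/79
  ⇒ ω_r¹/ω_c¹ = 104/79
Stage 2: N_ring = 39 + 2·21 = 81
Stage 2: 39(ω_s−ω_c) = −81(ω_r−ω_c),  ω_s=0, ω_c=1
Stage 2: ω_r = 1 − (39/81)(0−1) = 40/27
  ⇒ ω_r²/ω_c² = 40/27
Coupling ω_c² = ω_r¹ ⇒ overall = 104/79 × 40/27 = 4160/2133

4160/2133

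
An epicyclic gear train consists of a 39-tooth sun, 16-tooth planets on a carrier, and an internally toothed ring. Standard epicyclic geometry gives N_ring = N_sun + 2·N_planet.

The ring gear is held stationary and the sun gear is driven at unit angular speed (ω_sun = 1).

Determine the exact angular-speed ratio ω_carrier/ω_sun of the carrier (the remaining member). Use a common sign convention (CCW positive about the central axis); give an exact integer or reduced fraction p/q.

39/110

N_ring = 39 + 2·16 = 71
39(ω_s−ω_c) = −71(ω_r−ω_c),  ω_r=0, ω_s=1
39(1−ω_c) = −71(0−ω_c)  ⇒  110ω_c = 39  ⇒  ω_c = 39/110
ω_c/ω_s = 39/110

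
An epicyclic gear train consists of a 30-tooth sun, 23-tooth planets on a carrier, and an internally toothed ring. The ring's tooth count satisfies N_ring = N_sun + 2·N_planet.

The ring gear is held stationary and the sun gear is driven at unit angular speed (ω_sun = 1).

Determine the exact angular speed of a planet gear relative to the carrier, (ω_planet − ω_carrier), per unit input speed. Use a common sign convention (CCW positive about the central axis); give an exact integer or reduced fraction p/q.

-1140/1219

N_ring = 30 + 2·23 = 76
30(ω_s−ω_c) = −76(ω_r−ω_c),  ω_r=0, ω_s=1
30(1−ω_c) = −76(0−ω_c)  ⇒  106ω_c = 30  ⇒  ω_c = 15/53
sun–planet: 30·(1−15/53) = −23·(ω_p−ω_c)  ⇒  ω_p−ω_c = −(30/23)·(38/53) = -1140/1219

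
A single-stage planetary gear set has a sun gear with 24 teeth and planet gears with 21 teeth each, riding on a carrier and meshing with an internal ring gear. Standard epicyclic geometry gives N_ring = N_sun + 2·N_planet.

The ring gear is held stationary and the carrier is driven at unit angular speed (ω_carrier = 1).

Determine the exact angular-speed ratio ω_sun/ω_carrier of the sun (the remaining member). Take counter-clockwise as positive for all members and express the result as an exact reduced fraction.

N_ring = 24 + 2·21 = 66
24(ω_s−ω_c) = −66(ω_r−ω_c),  ω_r=0, ω_c=1
ω_s = 1 − (66/24)(0−1) = 15/4
ω_s/ω_c = 15/4

15/4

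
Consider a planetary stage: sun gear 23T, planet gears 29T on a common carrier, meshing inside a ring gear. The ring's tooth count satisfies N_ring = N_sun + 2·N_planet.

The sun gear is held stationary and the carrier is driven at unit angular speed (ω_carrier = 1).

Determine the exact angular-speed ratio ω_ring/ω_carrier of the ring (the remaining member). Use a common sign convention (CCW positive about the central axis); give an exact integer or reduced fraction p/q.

104/81

N_ring = 23 + 2·29 = 81
23(ω_s−ω_c) = −81(ω_r−ω_c),  ω_s=0, ω_c=1
ω_r = 1 − (23/81)(0−1) = 104/81
ω_r/ω_c = 104/81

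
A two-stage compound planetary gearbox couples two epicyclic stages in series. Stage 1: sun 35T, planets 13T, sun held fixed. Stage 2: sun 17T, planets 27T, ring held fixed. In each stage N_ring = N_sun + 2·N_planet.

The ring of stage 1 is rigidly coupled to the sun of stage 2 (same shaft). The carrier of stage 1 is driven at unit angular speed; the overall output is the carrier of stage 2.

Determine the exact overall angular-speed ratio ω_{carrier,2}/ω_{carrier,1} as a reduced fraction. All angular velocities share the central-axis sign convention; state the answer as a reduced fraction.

204/671

Stage 1: N_ring = 35 + 2·13 = 61
Stage 1: 35(ω_s−ω_c) = −61(ω_r−ω_c),  ω_s=0, ω_c=1
Stage 1: ω_r = 1 − (35/61)(0−1) = 96/61
  ⇒ ω_r¹/ω_c¹ = 96/61
Stage 2: N_ring = 17 + 2·27 = 71
Stage 2: 17(ω_s−ω_c) = −71(ω_r−ω_c),  ω_r=0, ω_s=1
Stage 2: 17(1−ω_c) = −71(0−ω_c)  ⇒  88ω_c = 17  ⇒  ω_c = 17/88
  ⇒ ω_c²/ω_s² = 17/88
Coupling ω_s² = ω_r¹ ⇒ overall = 96/61 × 17/88 = 204/671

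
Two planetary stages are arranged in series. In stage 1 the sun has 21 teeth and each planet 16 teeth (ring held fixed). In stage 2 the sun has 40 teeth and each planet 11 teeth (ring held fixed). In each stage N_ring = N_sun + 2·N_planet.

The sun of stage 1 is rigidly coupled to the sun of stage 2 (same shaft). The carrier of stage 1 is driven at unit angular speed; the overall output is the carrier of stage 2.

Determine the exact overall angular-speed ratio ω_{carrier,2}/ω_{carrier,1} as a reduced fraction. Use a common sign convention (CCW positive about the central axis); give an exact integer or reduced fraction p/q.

1480/1071

Stage 1: N_ring = 21 + 2·16 = 53
Stage 1: 21(ω_s−ω_c) = −53(ω_r−ω_c),  ω_r=0, ω_c=1
Stage 1: ω_s = 1 − (53/21)(0−1) = 74/21
  ⇒ ω_s¹/ω_c¹ = 74/21
Stage 2: N_ring = 40 + 2·11 = 62
Stage 2: 40(ω_s−ω_c) = −62(ω_r−ω_c),  ω_r=0, ω_s=1
Stage 2: 40(1−ω_c) = −62(0−ω_c)  ⇒  102ω_c = 40  ⇒  ω_c = 20/51
  ⇒ ω_c²/ω_s² = 20/51
Coupling ω_s² = ω_s¹ ⇒ overall = 74/21 × 20/51 = 1480/1071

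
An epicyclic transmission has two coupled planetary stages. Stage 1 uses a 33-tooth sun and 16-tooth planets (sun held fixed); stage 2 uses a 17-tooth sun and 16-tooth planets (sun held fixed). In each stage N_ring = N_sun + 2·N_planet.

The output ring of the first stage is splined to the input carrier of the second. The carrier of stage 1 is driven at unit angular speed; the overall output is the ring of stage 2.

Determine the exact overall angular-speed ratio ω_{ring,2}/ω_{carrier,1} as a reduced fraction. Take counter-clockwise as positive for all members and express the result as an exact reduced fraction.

132/65

Stage 1: N_ring = 33 + 2·16 = 65
Stage 1: 33(ω_s−ω_c) = −65(ω_r−ω_c),  ω_s=0, ω_c=1
Stage 1: ω_r = 1 − (33/65)(0−1) = 98/65
  ⇒ ω_r¹/ω_c¹ = 98/65
Stage 2: N_ring = 17 + 2·16 = 49
Stage 2: 17(ω_s−ω_c) = −49(ω_r−ω_c),  ω_s=0, ω_c=1
Stage 2: ω_r = 1 − (17/49)(0−1) = 66/49
  ⇒ ω_r²/ω_c² = 66/49
Coupling ω_c² = ω_r¹ ⇒ overall = 98/65 × 66/49 = 132/65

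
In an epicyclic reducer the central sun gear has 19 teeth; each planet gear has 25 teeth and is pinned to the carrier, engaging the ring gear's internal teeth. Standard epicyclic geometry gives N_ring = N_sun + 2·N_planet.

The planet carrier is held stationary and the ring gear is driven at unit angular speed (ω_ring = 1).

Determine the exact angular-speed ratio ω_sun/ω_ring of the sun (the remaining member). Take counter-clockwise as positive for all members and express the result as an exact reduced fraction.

N_ring = 19 + 2·25 = 69
19(ω_s−ω_c) = −69(ω_r−ω_c),  ω_c=0, ω_r=1
ω_s = 0 − (69/19)(1−0) = -69/19
ω_s/ω_r = -69/19

-69/19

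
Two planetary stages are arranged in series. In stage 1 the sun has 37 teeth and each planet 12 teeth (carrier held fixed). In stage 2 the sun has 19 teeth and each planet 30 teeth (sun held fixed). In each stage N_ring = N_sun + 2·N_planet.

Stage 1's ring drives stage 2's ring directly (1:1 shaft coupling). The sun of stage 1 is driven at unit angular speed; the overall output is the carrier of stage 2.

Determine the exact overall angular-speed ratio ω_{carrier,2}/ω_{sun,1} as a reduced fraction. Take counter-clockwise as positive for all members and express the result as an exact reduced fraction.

Stage 1: N_ring = 37 + 2·12 = 61
Stage 1: 37(ω_s−ω_c) = −61(ω_r−ω_c),  ω_c=0, ω_s=1
Stage 1: ω_r = 0 − (37/61)(1−0) = -37/61
  ⇒ ω_r¹/ω_s¹ = -37/61
Stage 2: N_ring = 19 + 2·30 = 79
Stage 2: 19(ω_s−ω_c) = −79(ω_r−ω_c),  ω_s=0, ω_r=1
Stage 2: 19(0−ω_c) = −79(1−ω_c)  ⇒  98ω_c = 79  ⇒  ω_c = 79/98
  ⇒ ω_c²/ω_r² = 79/98
Coupling ω_r² = ω_r¹ ⇒ overall = -37/61 × 79/98 = -2923/5978

-2923/5978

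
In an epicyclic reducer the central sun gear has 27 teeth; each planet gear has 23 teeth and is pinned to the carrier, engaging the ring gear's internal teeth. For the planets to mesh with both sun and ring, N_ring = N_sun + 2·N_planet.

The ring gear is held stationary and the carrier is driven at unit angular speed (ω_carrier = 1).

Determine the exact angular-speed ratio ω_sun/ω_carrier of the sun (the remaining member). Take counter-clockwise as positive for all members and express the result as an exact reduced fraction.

N_ring = 27 + 2·23 = 73
27(ω_s−ω_c) = −73(ω_r−ω_c),  ω_r=0, ω_c=1
ω_s = 1 − (73/27)(0−1) = 100/27
ω_s/ω_c = 100/27

100/27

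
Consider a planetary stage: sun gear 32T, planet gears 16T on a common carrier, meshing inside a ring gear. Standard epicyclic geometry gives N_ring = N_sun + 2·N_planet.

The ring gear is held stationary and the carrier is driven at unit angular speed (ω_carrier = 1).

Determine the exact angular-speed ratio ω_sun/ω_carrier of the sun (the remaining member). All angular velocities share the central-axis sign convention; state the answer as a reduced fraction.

3

N_ring = 32 + 2·16 = 64
32(ω_s−ω_c) = −64(ω_r−ω_c),  ω_r=0, ω_c=1
ω_s = 1 − (64/32)(0−1) = 3
ω_s/ω_c = 3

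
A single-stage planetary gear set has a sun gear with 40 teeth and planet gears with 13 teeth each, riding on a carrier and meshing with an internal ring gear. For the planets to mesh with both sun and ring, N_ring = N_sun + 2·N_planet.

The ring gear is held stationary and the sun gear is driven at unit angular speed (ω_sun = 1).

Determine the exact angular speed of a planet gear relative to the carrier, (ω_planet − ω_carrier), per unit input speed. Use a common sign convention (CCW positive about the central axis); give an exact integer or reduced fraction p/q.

-1320/689

N_ring = 40 + 2·13 = 66
40(ω_s−ω_c) = −66(ω_r−ω_c),  ω_r=0, ω_s=1
40(1−ω_c) = −66(0−ω_c)  ⇒  106ω_c = 40  ⇒  ω_c = 20/53
sun–planet: 40·(1−20/53) = −13·(ω_p−ω_c)  ⇒  ω_p−ω_c = −(40/13)·(33/53) = -1320/689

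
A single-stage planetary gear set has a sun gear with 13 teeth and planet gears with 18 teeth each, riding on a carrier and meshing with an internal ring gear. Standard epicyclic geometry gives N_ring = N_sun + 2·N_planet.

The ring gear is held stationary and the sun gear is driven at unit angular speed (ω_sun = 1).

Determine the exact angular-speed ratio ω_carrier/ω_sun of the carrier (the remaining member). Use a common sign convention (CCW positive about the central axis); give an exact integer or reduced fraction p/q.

13/62

N_ring = 13 + 2·18 = 49
13(ω_s−ω_c) = −49(ω_r−ω_c),  ω_r=0, ω_s=1
13(1−ω_c) = −49(0−ω_c)  ⇒  62ω_c = 13  ⇒  ω_c = 13/62
ω_c/ω_s = 13/62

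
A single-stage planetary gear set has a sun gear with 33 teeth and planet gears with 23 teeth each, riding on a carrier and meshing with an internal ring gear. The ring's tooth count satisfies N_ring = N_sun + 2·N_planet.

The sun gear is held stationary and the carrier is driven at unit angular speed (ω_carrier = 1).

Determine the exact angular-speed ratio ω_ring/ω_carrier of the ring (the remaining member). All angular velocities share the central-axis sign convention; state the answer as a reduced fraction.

N_ring = 33 + 2·23 = 79
33(ω_s−ω_c) = −79(ω_r−ω_c),  ω_s=0, ω_c=1
ω_r = 1 − (33/79)(0−1) = 112/79
ω_r/ω_c = 112/79

112/79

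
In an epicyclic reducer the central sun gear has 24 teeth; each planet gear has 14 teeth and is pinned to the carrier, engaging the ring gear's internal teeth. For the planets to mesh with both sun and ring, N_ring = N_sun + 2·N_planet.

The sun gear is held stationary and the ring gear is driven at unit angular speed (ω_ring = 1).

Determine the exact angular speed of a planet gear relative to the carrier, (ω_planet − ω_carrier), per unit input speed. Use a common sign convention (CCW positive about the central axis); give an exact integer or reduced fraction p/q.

156/133

N_ring = 24 + 2·14 = 52
24(ω_s−ω_c) = −52(ω_r−ω_c),  ω_s=0, ω_r=1
24(0−ω_c) = −52(1−ω_c)  ⇒  76ω_c = 52  ⇒  ω_c = 13/19
sun–planet: 24·(0−13/19) = −14·(ω_p−ω_c)  ⇒  ω_p−ω_c = −(24/14)·(-13/19) = 156/133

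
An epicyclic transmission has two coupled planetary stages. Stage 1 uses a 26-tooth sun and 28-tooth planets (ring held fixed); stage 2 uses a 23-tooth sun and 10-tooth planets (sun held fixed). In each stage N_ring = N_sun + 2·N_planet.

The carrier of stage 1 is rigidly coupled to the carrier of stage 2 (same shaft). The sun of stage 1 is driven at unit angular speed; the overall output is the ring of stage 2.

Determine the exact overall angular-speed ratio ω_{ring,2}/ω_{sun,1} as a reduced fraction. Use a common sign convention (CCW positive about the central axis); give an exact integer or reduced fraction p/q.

Stage 1: N_ring = 26 + 2·28 = 82
Stage 1: 26(ω_s−ω_c) = −82(ω_r−ω_c),  ω_r=0, ω_s=1
Stage 1: 26(1−ω_c) = −82(0−ω_c)  ⇒  108ω_c = 26  ⇒  ω_c = 13/54
  ⇒ ω_c¹/ω_s¹ = 13/54
Stage 2: N_ring = 23 + 2·10 = 43
Stage 2: 23(ω_s−ω_c) = −43(ω_r−ω_c),  ω_s=0, ω_c=1
Stage 2: ω_r = 1 − (23/43)(0−1) = 66/43
  ⇒ ω_r²/ω_c² = 66/43
Coupling ω_c² = ω_c¹ ⇒ overall = 13/54 × 66/43 = 143/387

143/387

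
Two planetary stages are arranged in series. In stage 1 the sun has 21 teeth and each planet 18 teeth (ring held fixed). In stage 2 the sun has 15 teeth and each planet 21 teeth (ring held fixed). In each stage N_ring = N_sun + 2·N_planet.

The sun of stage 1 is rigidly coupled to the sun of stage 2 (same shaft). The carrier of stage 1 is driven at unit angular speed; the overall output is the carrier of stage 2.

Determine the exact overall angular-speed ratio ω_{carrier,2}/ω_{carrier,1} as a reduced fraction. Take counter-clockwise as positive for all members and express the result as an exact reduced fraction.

65/84

Stage 1: N_ring = 21 + 2·18 = 57
Stage 1: 21(ω_s−ω_c) = −57(ω_r−ω_c),  ω_r=0, ω_c=1
Stage 1: ω_s = 1 − (57/21)(0−1) = 26/7
  ⇒ ω_s¹/ω_c¹ = 26/7
Stage 2: N_ring = 15 + 2·21 = 57
Stage 2: 15(ω_s−ω_c) = −57(ω_r−ω_c),  ω_r=0, ω_s=1
Stage 2: 15(1−ω_c) = −57(0−ω_c)  ⇒  72ω_c = 15  ⇒  ω_c = 5/24
  ⇒ ω_c²/ω_s² = 5/24
Coupling ω_s² = ω_s¹ ⇒ overall = 26/7 × 5/24 = 65/84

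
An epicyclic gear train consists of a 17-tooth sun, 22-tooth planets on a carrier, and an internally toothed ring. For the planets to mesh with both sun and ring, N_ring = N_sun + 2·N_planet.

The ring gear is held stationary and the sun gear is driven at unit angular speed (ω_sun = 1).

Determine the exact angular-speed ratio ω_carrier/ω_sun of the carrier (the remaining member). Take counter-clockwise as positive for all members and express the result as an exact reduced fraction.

17/78

N_ring = 17 + 2·22 = 61
17(ω_s−ω_c) = −61(ω_r−ω_c),  ω_r=0, ω_s=1
17(1−ω_c) = −61(0−ω_c)  ⇒  78ω_c = 17  ⇒  ω_c = 17/78
ω_c/ω_s = 17/78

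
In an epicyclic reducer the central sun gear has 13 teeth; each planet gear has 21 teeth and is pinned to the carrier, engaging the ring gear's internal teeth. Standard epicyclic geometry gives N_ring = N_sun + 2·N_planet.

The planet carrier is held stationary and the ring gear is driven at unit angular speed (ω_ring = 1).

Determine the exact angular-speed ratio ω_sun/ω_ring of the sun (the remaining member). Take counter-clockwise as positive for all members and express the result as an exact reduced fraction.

-55/13

N_ring = 13 + 2·21 = 55
13(ω_s−ω_c) = −55(ω_r−ω_c),  ω_c=0, ω_r=1
ω_s = 0 − (55/13)(1−0) = -55/13
ω_s/ω_r = -55/13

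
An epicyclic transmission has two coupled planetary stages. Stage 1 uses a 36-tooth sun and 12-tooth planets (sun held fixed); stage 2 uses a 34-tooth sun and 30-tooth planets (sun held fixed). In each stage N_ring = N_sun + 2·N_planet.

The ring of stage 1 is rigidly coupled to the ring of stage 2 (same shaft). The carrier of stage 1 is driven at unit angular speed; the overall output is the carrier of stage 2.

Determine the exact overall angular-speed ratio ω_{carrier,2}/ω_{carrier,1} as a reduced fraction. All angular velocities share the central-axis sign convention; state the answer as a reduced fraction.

47/40

Stage 1: N_ring = 36 + 2·12 = 60
Stage 1: 36(ω_s−ω_c) = −60(ω_r−ω_c),  ω_s=0, ω_c=1
Stage 1: ω_r = 1 − (36/60)(0−1) = 8/5
  ⇒ ω_r¹/ω_c¹ = 8/5
Stage 2: N_ring = 34 + 2·30 = 94
Stage 2: 34(ω_s−ω_c) = −94(ω_r−ω_c),  ω_s=0, ω_r=1
Stage 2: 34(0−ω_c) = −94(1−ω_c)  ⇒  128ω_c = 94  ⇒  ω_c = 47/64
  ⇒ ω_c²/ω_r² = 47/64
Coupling ω_r² = ω_r¹ ⇒ overall = 8/5 × 47/64 = 47/40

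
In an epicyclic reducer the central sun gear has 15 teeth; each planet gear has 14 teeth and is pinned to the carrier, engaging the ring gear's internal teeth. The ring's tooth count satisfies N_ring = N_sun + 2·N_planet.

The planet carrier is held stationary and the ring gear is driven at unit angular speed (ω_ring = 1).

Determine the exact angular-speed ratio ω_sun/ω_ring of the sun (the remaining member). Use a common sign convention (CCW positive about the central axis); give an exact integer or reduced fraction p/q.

N_ring = 15 + 2·14 = 43
15(ω_s−ω_c) = −43(ω_r−ω_c),  ω_c=0, ω_r=1
ω_s = 0 − (43/15)(1−0) = -43/15
ω_s/ω_r = -43/15

-43/15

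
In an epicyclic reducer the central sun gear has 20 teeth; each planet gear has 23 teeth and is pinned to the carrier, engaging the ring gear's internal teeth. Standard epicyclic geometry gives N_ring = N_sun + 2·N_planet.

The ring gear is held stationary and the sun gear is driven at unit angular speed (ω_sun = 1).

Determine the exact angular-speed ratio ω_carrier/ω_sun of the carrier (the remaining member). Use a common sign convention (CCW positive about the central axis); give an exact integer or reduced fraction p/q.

N_ring = 20 + 2·23 = 66
20(ω_s−ω_c) = −66(ω_r−ω_c),  ω_r=0, ω_s=1
20(1−ω_c) = −66(0−ω_c)  ⇒  86ω_c = 20  ⇒  ω_c = 10/43
ω_c/ω_s = 10/43

10/43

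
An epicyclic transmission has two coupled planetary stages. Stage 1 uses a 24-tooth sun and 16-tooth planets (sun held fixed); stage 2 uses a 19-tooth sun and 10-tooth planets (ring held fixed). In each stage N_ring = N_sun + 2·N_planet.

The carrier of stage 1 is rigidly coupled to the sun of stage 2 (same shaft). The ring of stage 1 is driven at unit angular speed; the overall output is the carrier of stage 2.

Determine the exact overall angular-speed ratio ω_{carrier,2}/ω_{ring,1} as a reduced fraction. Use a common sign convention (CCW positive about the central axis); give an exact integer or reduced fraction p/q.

133/580

Stage 1: N_ring = 24 + 2·16 = 56
Stage 1: 24(ω_s−ω_c) = −56(ω_r−ω_c),  ω_s=0, ω_r=1
Stage 1: 24(0−ω_c) = −56(1−ω_c)  ⇒  80ω_c = 56  ⇒  ω_c = 7/10
  ⇒ ω_c¹/ω_r¹ = 7/10
Stage 2: N_ring = 19 + 2·10 = 39
Stage 2: 19(ω_s−ω_c) = −39(ω_r−ω_c),  ω_r=0, ω_s=1
Stage 2: 19(1−ω_c) = −39(0−ω_c)  ⇒  58ω_c = 19  ⇒  ω_c = 19/58
  ⇒ ω_c²/ω_s² = 19/58
Coupling ω_s² = ω_c¹ ⇒ overall = 7/10 × 19/58 = 133/580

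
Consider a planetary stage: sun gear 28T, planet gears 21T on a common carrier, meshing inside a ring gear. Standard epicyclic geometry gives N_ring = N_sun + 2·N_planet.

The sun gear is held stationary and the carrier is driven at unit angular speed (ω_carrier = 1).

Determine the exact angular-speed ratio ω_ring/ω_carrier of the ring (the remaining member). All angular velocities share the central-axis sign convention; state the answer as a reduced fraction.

7/5

N_ring = 28 + 2·21 = 70
28(ω_s−ω_c) = −70(ω_r−ω_c),  ω_s=0, ω_c=1
ω_r = 1 − (28/70)(0−1) = 7/5
ω_r/ω_c = 7/5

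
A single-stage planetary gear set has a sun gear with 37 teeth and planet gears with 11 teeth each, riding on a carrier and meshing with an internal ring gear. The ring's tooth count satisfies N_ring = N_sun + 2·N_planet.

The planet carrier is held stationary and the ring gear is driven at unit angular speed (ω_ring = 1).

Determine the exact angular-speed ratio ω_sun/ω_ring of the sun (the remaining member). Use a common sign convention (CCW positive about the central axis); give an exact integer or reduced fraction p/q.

-59/37

N_ring = 37 + 2·11 = 59
37(ω_s−ω_c) = −59(ω_r−ω_c),  ω_c=0, ω_r=1
ω_s = 0 − (59/37)(1−0) = -59/37
ω_s/ω_r = -59/37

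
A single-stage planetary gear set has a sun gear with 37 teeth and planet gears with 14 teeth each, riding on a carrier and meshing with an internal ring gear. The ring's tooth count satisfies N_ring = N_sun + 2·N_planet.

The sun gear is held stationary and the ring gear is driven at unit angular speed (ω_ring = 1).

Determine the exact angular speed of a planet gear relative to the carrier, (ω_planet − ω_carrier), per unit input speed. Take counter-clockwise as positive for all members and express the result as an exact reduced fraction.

2405/1428

N_ring = 37 + 2·14 = 65
37(ω_s−ω_c) = −65(ω_r−ω_c),  ω_s=0, ω_r=1
37(0−ω_c) = −65(1−ω_c)  ⇒  102ω_c = 65  ⇒  ω_c = 65/102
sun–planet: 37·(0−65/102) = −14·(ω_p−ω_c)  ⇒  ω_p−ω_c = −(37/14)·(-65/102) = 2405/1428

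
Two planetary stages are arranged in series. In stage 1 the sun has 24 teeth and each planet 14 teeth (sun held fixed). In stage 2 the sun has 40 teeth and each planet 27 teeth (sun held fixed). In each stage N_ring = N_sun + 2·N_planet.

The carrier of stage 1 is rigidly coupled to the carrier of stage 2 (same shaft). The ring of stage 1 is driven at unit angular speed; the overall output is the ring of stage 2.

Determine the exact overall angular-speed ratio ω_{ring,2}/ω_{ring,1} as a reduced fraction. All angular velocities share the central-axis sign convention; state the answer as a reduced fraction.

Stage 1: N_ring = 24 + 2·14 = 52
Stage 1: 24(ω_s−ω_c) = −52(ω_r−ω_c),  ω_s=0, ω_r=1
Stage 1: 24(0−ω_c) = −52(1−ω_c)  ⇒  76ω_c = 52  ⇒  ω_c = 13/19
  ⇒ ω_c¹/ω_r¹ = 13/19
Stage 2: N_ring = 40 + 2·27 = 94
Stage 2: 40(ω_s−ω_c) = −94(ω_r−ω_c),  ω_s=0, ω_c=1
Stage 2: ω_r = 1 − (40/94)(0−1) = 67/47
  ⇒ ω_r²/ω_c² = 67/47
Coupling ω_c² = ω_c¹ ⇒ overall = 13/19 × 67/47 = 871/893

871/893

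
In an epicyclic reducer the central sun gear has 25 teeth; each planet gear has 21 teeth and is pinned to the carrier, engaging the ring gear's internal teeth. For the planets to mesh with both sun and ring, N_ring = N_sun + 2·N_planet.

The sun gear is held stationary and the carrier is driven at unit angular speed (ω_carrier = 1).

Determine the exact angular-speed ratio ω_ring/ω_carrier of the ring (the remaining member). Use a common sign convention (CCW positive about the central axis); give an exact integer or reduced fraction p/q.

N_ring = 25 + 2·21 = 67
25(ω_s−ω_c) = −67(ω_r−ω_c),  ω_s=0, ω_c=1
ω_r = 1 − (25/67)(0−1) = 92/67
ω_r/ω_c = 92/67

92/67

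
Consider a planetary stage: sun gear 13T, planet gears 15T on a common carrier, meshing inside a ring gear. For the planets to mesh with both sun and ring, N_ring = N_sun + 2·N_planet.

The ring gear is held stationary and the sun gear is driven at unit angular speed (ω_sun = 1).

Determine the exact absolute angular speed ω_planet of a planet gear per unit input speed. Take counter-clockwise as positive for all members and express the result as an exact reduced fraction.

N_ring = 13 + 2·15 = 43
13(ω_s−ω_c) = −43(ω_r−ω_c),  ω_r=0, ω_s=1
13(1−ω_c) = −43(0−ω_c)  ⇒  56ω_c = 13  ⇒  ω_c = 13/56
sun–planet: 13·(1−13/56) = −15·(ω_p−ω_c)  ⇒  ω_p−ω_c = −(13/15)·(43/56) = -559/840
ω_p = 13/56 − 559/840 = -13/30

-13/30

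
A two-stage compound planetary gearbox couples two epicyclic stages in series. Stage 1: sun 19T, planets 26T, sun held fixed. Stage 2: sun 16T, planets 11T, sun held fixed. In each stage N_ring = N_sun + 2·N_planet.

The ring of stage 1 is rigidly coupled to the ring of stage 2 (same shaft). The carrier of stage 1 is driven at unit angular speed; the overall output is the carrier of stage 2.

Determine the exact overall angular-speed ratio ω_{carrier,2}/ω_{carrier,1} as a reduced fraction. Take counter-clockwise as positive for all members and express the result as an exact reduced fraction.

Stage 1: N_ring = 19 + 2·26 = 71
Stage 1: 19(ω_s−ω_c) = −71(ω_r−ω_c),  ω_s=0, ω_c=1
Stage 1: ω_r = 1 − (19/71)(0−1) = 90/71
  ⇒ ω_r¹/ω_c¹ = 90/71
Stage 2: N_ring = 16 + 2·11 = 38
Stage 2: 16(ω_s−ω_c) = −38(ω_r−ω_c),  ω_s=0, ω_r=1
Stage 2: 16(0−ω_c) = −38(1−ω_c)  ⇒  54ω_c = 38  ⇒  ω_c = 19/27
  ⇒ ω_c²/ω_r² = 19/27
Coupling ω_r² = ω_r¹ ⇒ overall = 90/71 × 19/27 = 190/213

190/213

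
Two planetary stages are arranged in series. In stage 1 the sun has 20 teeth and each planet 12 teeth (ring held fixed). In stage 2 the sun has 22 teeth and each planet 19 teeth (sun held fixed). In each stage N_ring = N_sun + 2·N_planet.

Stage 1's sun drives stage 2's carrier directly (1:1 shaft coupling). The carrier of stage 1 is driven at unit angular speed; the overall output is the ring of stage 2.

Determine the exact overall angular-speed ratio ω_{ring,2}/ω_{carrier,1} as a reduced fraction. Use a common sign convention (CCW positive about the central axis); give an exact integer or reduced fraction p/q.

328/75

Stage 1: N_ring = 20 + 2·12 = 44
Stage 1: 20(ω_s−ω_c) = −44(ω_r−ω_c),  ω_r=0, ω_c=1
Stage 1: ω_s = 1 − (44/20)(0−1) = 16/5
  ⇒ ω_s¹/ω_c¹ = 16/5
Stage 2: N_ring = 22 + 2·19 = 60
Stage 2: 22(ω_s−ω_c) = −60(ω_r−ω_c),  ω_s=0, ω_c=1
Stage 2: ω_r = 1 − (22/60)(0−1) = 41/30
  ⇒ ω_r²/ω_c² = 41/30
Coupling ω_c² = ω_s¹ ⇒ overall = 16/5 × 41/30 = 328/75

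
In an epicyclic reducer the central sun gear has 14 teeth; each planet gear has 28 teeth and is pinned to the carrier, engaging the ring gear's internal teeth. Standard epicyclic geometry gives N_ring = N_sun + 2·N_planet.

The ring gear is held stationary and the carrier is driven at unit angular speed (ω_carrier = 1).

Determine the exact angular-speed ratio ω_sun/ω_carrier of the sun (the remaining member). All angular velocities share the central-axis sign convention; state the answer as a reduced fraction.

N_ring = 14 + 2·28 = 70
14(ω_s−ω_c) = −70(ω_r−ω_c),  ω_r=0, ω_c=1
ω_s = 1 − (70/14)(0−1) = 6
ω_s/ω_c = 6

6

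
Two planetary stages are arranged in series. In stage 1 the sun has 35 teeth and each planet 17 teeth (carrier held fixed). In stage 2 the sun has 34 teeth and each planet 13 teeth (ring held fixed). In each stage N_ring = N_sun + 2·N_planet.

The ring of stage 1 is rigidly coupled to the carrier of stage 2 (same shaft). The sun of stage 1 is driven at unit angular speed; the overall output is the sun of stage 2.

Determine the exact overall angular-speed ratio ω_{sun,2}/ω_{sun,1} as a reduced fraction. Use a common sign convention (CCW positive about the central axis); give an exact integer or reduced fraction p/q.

Stage 1: N_ring = 35 + 2·17 = 69
Stage 1: 35(ω_s−ω_c) = −69(ω_r−ω_c),  ω_c=0, ω_s=1
Stage 1: ω_r = 0 − (35/69)(1−0) = -35/69
  ⇒ ω_r¹/ω_s¹ = -35/69
Stage 2: N_ring = 34 + 2·13 = 60
Stage 2: 34(ω_s−ω_c) = −60(ω_r−ω_c),  ω_r=0, ω_c=1
Stage 2: ω_s = 1 − (60/34)(0−1) = 47/17
  ⇒ ω_s²/ω_c² = 47/17
Coupling ω_c² = ω_r¹ ⇒ overall = -35/69 × 47/17 = -1645/1173

-1645/1173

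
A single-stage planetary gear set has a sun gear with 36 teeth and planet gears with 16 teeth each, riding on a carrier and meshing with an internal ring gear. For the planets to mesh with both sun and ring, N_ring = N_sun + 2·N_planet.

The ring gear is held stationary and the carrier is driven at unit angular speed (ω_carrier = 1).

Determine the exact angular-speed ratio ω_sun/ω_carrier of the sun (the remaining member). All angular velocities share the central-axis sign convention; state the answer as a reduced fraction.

N_ring = 36 + 2·16 = 68
36(ω_s−ω_c) = −68(ω_r−ω_c),  ω_r=0, ω_c=1
ω_s = 1 − (68/36)(0−1) = 26/9
ω_s/ω_c = 26/9

26/9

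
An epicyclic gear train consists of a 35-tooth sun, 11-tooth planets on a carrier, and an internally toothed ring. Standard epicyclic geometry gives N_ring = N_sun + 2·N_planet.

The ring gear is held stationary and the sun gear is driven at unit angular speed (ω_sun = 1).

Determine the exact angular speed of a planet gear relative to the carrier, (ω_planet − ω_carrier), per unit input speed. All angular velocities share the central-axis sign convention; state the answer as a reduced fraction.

-1995/1012

N_ring = 35 + 2·11 = 57
35(ω_s−ω_c) = −57(ω_r−ω_c),  ω_r=0, ω_s=1
35(1−ω_c) = −57(0−ω_c)  ⇒  92ω_c = 35  ⇒  ω_c = 35/92
sun–planet: 35·(1−35/92) = −11·(ω_p−ω_c)  ⇒  ω_p−ω_c = −(35/11)·(57/92) = -1995/1012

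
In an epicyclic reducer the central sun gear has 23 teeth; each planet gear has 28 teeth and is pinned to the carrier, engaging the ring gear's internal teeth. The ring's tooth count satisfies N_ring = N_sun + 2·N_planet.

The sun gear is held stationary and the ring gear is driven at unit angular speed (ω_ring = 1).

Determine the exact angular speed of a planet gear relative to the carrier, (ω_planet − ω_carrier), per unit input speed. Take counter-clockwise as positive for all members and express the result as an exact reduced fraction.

1817/2856

N_ring = 23 + 2·28 = 79
23(ω_s−ω_c) = −79(ω_r−ω_c),  ω_s=0, ω_r=1
23(0−ω_c) = −79(1−ω_c)  ⇒  102ω_c = 79  ⇒  ω_c = 79/102
sun–planet: 23·(0−79/102) = −28·(ω_p−ω_c)  ⇒  ω_p−ω_c = −(23/28)·(-79/102) = 1817/2856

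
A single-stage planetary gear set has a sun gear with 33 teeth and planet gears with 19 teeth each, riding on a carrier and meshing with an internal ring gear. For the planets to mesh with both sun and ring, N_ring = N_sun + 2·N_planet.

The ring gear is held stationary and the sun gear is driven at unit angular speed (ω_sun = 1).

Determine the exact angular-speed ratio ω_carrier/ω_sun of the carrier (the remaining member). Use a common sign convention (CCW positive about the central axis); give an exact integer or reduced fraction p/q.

N_ring = 33 + 2·19 = 71
33(ω_s−ω_c) = −71(ω_r−ω_c),  ω_r=0, ω_s=1
33(1−ω_c) = −71(0−ω_c)  ⇒  104ω_c = 33  ⇒  ω_c = 33/104
ω_c/ω_s = 33/104

33/104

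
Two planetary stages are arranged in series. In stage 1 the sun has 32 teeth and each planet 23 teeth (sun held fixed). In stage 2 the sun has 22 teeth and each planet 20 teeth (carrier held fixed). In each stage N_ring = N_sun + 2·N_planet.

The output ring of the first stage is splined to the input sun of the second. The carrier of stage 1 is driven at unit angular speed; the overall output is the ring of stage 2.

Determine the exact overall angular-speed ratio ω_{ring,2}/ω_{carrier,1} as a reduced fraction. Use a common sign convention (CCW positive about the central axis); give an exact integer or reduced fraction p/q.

-605/1209

Stage 1: N_ring = 32 + 2·23 = 78
Stage 1: 32(ω_s−ω_c) = −78(ω_r−ω_c),  ω_s=0, ω_c=1
Stage 1: ω_r = 1 − (32/78)(0−1) = 55/39
  ⇒ ω_r¹/ω_c¹ = 55/39
Stage 2: N_ring = 22 + 2·20 = 62
Stage 2: 22(ω_s−ω_c) = −62(ω_r−ω_c),  ω_c=0, ω_s=1
Stage 2: ω_r = 0 − (22/62)(1−0) = -11/31
  ⇒ ω_r²/ω_s² = -11/31
Coupling ω_s² = ω_r¹ ⇒ overall = 55/39 × -11/31 = -605/1209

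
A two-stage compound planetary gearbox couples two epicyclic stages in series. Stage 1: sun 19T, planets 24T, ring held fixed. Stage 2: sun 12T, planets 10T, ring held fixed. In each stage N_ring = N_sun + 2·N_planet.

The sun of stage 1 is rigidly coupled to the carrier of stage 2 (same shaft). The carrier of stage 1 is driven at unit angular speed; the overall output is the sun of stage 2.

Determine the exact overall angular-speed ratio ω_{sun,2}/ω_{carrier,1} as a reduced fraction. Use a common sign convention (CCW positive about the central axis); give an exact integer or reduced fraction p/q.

Stage 1: N_ring = 19 + 2·24 = 67
Stage 1: 19(ω_s−ω_c) = −67(ω_r−ω_c),  ω_r=0, ω_c=1
Stage 1: ω_s = 1 − (67/19)(0−1) = 86/19
  ⇒ ω_s¹/ω_c¹ = 86/19
Stage 2: N_ring = 12 + 2·10 = 32
Stage 2: 12(ω_s−ω_c) = −32(ω_r−ω_c),  ω_r=0, ω_c=1
Stage 2: ω_s = 1 − (32/12)(0−1) = 11/3
  ⇒ ω_s²/ω_c² = 11/3
Coupling ω_c² = ω_s¹ ⇒ overall = 86/19 × 11/3 = 946/57

946/57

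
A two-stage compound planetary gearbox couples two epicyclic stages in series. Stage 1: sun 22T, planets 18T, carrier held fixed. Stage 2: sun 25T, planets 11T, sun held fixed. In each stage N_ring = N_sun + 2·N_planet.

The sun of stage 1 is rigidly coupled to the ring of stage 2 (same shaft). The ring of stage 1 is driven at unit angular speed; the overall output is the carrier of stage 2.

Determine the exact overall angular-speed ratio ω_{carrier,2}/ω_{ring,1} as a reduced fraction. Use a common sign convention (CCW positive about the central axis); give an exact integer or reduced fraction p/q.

-1363/792

Stage 1: N_ring = 22 + 2·18 = 58
Stage 1: 22(ω_s−ω_c) = −58(ω_r−ω_c),  ω_c=0, ω_r=1
Stage 1: ω_s = 0 − (58/22)(1−0) = -29/11
  ⇒ ω_s¹/ω_r¹ = -29/11
Stage 2: N_ring = 25 + 2·11 = 47
Stage 2: 25(ω_s−ω_c) = −47(ω_r−ω_c),  ω_s=0, ω_r=1
Stage 2: 25(0−ω_c) = −47(1−ω_c)  ⇒  72ω_c = 47  ⇒  ω_c = 47/72
  ⇒ ω_c²/ω_r² = 47/72
Coupling ω_r² = ω_s¹ ⇒ overall = -29/11 × 47/72 = -1363/792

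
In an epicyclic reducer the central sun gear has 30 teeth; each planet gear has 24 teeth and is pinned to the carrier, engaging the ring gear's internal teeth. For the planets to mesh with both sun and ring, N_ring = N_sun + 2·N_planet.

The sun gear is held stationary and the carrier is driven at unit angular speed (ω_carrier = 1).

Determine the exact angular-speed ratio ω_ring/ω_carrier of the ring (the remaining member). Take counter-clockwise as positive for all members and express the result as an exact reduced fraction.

N_ring = 30 + 2·24 = 78
30(ω_s−ω_c) = −78(ω_r−ω_c),  ω_s=0, ω_c=1
ω_r = 1 − (30/78)(0−1) = 18/13
ω_r/ω_c = 18/13

18/13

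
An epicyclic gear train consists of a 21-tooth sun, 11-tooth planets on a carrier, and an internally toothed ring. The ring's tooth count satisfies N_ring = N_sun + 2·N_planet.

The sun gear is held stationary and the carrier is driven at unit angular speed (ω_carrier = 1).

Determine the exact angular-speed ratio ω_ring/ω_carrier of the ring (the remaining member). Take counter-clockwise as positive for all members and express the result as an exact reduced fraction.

N_ring = 21 + 2·11 = 43
21(ω_s−ω_c) = −43(ω_r−ω_c),  ω_s=0, ω_c=1
ω_r = 1 − (21/43)(0−1) = 64/43
ω_r/ω_c = 64/43

64/43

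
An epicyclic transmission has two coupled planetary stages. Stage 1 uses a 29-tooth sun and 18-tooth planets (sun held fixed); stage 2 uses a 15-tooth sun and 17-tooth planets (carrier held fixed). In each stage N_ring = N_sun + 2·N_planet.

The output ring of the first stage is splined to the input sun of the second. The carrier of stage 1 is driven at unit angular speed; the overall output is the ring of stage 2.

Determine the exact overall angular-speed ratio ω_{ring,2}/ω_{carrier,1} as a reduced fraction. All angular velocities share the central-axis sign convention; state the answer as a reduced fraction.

Stage 1: N_ring = 29 + 2·18 = 65
Stage 1: 29(ω_s−ω_c) = −65(ω_r−ω_c),  ω_s=0, ω_c=1
Stage 1: ω_r = 1 − (29/65)(0−1) = 94/65
  ⇒ ω_r¹/ω_c¹ = 94/65
Stage 2: N_ring = 15 + 2·17 = 49
Stage 2: 15(ω_s−ω_c) = −49(ω_r−ω_c),  ω_c=0, ω_s=1
Stage 2: ω_r = 0 − (15/49)(1−0) = -15/49
  ⇒ ω_r²/ω_s² = -15/49
Coupling ω_s² = ω_r¹ ⇒ overall = 94/65 × -15/49 = -282/637

-282/637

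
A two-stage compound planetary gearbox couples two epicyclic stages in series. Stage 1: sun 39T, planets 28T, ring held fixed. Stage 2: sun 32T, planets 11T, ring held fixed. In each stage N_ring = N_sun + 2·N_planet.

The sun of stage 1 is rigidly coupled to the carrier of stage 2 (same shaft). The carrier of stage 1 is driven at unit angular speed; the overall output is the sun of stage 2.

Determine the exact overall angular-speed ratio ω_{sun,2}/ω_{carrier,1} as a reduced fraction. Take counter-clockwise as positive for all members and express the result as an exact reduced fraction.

Stage 1: N_ring = 39 + 2·28 = 95
Stage 1: 39(ω_s−ω_c) = −95(ω_r−ω_c),  ω_r=0, ω_c=1
Stage 1: ω_s = 1 − (95/39)(0−1) = 134/39
  ⇒ ω_s¹/ω_c¹ = 134/39
Stage 2: N_ring = 32 + 2·11 = 54
Stage 2: 32(ω_s−ω_c) = −54(ω_r−ω_c),  ω_r=0, ω_c=1
Stage 2: ω_s = 1 − (54/32)(0−1) = 43/16
  ⇒ ω_s²/ω_c² = 43/16
Coupling ω_c² = ω_s¹ ⇒ overall = 134/39 × 43/16 = 2881/312

2881/312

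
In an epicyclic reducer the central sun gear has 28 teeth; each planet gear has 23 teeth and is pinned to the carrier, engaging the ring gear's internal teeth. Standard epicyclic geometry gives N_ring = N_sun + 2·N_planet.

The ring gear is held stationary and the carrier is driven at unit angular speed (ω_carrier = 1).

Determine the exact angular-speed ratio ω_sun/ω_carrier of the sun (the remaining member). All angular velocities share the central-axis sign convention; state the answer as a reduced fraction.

51/14

N_ring = 28 + 2·23 = 74
28(ω_s−ω_c) = −74(ω_r−ω_c),  ω_r=0, ω_c=1
ω_s = 1 − (74/28)(0−1) = 51/14
ω_s/ω_c = 51/14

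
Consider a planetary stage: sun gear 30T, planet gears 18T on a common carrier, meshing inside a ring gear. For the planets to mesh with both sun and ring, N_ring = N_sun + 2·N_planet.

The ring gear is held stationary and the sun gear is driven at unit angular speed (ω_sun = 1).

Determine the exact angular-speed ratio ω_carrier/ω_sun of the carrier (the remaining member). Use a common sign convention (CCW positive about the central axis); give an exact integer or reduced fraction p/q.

N_ring = 30 + 2·18 = 66
30(ω_s−ω_c) = −66(ω_r−ω_c),  ω_r=0, ω_s=1
30(1−ω_c) = −66(0−ω_c)  ⇒  96ω_c = 30  ⇒  ω_c = 5/16
ω_c/ω_s = 5/16

5/16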